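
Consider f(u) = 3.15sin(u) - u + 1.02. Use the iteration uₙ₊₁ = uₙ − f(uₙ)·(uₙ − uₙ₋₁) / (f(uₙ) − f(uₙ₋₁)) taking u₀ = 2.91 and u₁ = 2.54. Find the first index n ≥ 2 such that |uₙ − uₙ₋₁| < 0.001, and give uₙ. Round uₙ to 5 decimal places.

f(2.91) = -1.1669870, f(2.54) = 0.2627621
u₂ = 2.5400000 − 0.2627621·(-0.3700000)/(1.4297491) = 2.6079993;  |Δ| = 0.0679993
f(2.6079993) = 0.0141865
u₃ = 2.6079993 − 0.0141865·(0.0679993)/(-0.2485757) = 2.6118801;  |Δ| = 0.0038808
f(2.6118801) = -0.0002315
u₄ = 2.6118801 − (-0.0002315)·(0.0038808)/(-0.0144179) = 2.6118178;  |Δ| = 0.0000623
|u₄ − u₃| = 0.0000623 < 0.001

n = 4, uₙ = 2.61182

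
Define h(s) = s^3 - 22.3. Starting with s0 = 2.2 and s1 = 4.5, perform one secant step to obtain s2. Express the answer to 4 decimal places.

2.5330

h(2.2) = -11.652000, h(4.5) = 68.825000
s2 = 4.500000 − 68.825000·(4.500000 − 2.200000) / (68.825000 − (-11.652000)) = 4.500000 − (158.297500)/(80.477000) = 2.533009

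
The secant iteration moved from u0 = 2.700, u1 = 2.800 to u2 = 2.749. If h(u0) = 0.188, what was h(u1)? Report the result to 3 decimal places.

-0.196

The secant line through (2.700, 0.188) and (2.800, h(u1)) crosses zero at u2 = 2.749.
So (2.700, 0.188), (2.800, h(u1)), (2.749, 0) are collinear:
h(u1) = 0.188 · (2.800 − 2.749) / (2.700 − 2.749) = 0.188 · (0.05100)/(-0.04900) = -0.19567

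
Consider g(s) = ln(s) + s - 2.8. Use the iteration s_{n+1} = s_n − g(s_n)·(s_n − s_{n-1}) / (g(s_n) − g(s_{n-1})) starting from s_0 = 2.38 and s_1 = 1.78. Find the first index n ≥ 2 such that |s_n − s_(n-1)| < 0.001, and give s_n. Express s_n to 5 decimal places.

n = 4, s_n = 2.07165

g(2.38) = 0.4471005, g(1.78) = -0.4433866
s_2 = 1.7800000 − (-0.4433866)·(-0.6000000)/(-0.8904871) = 2.0787488;  |Δ| = 0.2987488
g(2.0787488) = 0.0105150
s_3 = 2.0787488 − 0.0105150·(0.2987488)/(0.4539016) = 2.0718281;  |Δ| = 0.0069208
g(2.0718281) = 0.0002594
s_4 = 2.0718281 − 0.0002594·(-0.0069208)/(-0.0102556) = 2.0716530;  |Δ| = 0.0001750
|s_4 − s_3| = 0.0001750 < 0.001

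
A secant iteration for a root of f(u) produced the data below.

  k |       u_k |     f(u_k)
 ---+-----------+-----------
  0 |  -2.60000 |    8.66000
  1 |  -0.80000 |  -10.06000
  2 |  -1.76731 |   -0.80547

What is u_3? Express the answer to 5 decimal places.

-1.85150

u_3 = -1.76731 − (-0.80547)·(-1.76731 − (-0.80000)) / (-0.80547 − (-10.06000))
   = -1.76731 − (0.7791392)/(9.2545300) = -1.8515000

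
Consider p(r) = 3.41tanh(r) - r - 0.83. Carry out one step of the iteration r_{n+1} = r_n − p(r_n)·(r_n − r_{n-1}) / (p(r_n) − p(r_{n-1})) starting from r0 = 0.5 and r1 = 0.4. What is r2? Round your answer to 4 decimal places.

p(0.5) = 0.245820, p(0.4) = 0.065626
r2 = 0.400000 − 0.065626·(0.400000 − 0.500000) / (0.065626 − 0.245820) = 0.400000 − (-0.006563)/(-0.180194) = 0.363580

0.3636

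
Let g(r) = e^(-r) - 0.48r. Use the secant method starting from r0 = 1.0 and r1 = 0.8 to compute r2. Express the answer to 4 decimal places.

0.8736

g(1.0) = -0.112121, g(0.8) = 0.065329
r2 = 0.800000 − 0.065329·(0.800000 − 1.000000) / (0.065329 − (-0.112121)) = 0.800000 − (-0.013066)/(0.177450) = 0.873631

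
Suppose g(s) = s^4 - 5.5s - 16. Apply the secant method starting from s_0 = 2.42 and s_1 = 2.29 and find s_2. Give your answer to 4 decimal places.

g(2.42) = 4.987421, g(2.29) = -1.094415
s_2 = 2.290000 − (-1.094415)·(2.290000 − 2.420000) / (-1.094415 − 4.987421) = 2.290000 − (0.142274)/(-6.081836) = 2.313393

2.3134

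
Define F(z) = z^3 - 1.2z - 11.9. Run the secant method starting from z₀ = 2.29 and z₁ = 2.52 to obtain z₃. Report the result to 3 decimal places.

F(2.29) = -2.63901, F(2.52) = 1.07901
z₂ = 2.52000 − 1.07901·(2.52000 − 2.29000) / (1.07901 − (-2.63901)) = 2.52000 − (0.24817)/(3.71802) = 2.45325
F(2.45325) = -0.07915
z₃ = 2.45325 − (-0.07915)·(2.45325 − 2.52000) / (-0.07915 − 1.07901) = 2.45325 − (0.00528)/(-1.15815) = 2.45781

2.458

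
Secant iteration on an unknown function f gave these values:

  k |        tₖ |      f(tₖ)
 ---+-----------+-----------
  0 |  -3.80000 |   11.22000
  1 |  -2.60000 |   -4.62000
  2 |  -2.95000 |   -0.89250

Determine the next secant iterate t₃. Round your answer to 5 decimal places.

t₃ = -2.95000 − (-0.89250)·(-2.95000 − (-2.60000)) / (-0.89250 − (-4.62000))
   = -2.95000 − (0.3123750)/(3.7275000) = -3.0338028

-3.03380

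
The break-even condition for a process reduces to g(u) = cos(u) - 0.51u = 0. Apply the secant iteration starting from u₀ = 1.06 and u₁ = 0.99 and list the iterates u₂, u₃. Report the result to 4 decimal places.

g(1.06) = -0.051728, g(0.99) = 0.043790
u₂ = 0.990000 − 0.043790·(0.990000 − 1.060000) / (0.043790 − (-0.051728)) = 0.990000 − (-0.003065)/(0.095518) = 1.022091
g(1.022091) = 0.000316
u₃ = 1.022091 − 0.000316·(1.022091 − 0.990000) / (0.000316 − 0.043790) = 1.022091 − (0.000010)/(-0.043474) = 1.022325

1.0221, 1.0223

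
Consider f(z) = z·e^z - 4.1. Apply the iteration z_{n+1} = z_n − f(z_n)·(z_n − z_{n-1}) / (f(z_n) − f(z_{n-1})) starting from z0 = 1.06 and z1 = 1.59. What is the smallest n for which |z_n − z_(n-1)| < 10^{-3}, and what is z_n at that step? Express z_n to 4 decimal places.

n = 5, z_n = 1.2157

f(1.06) = -1.040447, f(1.59) = 3.696961
z2 = 1.590000 − 3.696961·(0.530000)/(4.737408) = 1.176401;  |Δ| = 0.413599
f(1.176401) = -0.285308
z3 = 1.176401 − (-0.285308)·(-0.413599)/(-3.982269) = 1.206033;  |Δ| = 0.029632
f(1.206033) = -0.071601
z4 = 1.206033 − (-0.071601)·(0.029632)/(0.213707) = 1.215961;  |Δ| = 0.009928
f(1.215961) = 0.002085
z5 = 1.215961 − 0.002085·(0.009928)/(0.073687) = 1.215680;  |Δ| = 0.000281
|z5 − z4| = 0.000281 < 10^{-3}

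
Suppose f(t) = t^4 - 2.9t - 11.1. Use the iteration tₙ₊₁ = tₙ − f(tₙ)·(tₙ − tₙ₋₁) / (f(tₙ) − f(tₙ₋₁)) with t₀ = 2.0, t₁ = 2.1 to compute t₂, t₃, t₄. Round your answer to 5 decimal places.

2.02850, 2.03008, 2.03017

f(2.0) = -0.9000000, f(2.1) = 2.2581000
t₂ = 2.1000000 − 2.2581000·(2.1000000 − 2.0000000) / (2.2581000 − (-0.9000000)) = 2.1000000 − (0.2258100)/(3.1581000) = 2.0284981
f(2.0284981) = -0.0510266
t₃ = 2.0284981 − (-0.0510266)·(2.0284981 − 2.1000000) / (-0.0510266 − 2.2581000) = 2.0284981 − (0.0036485)/(-2.3091266) = 2.0300782
f(2.0300782) = -0.0027937
t₄ = 2.0300782 − (-0.0027937)·(2.0300782 − 2.0284981) / (-0.0027937 − (-0.0510266)) = 2.0300782 − (-0.0000044)/(0.0482329) = 2.0301697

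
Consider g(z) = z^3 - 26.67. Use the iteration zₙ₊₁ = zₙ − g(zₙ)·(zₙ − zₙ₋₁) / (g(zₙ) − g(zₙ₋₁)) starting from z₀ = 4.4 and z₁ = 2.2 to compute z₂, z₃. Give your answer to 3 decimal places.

g(4.4) = 58.51400, g(2.2) = -16.02200
z₂ = 2.20000 − (-16.02200)·(2.20000 − 4.40000) / (-16.02200 − 58.51400) = 2.20000 − (35.24840)/(-74.53600) = 2.67290
g(2.67290) = -7.57365
z₃ = 2.67290 − (-7.57365)·(2.67290 − 2.20000) / (-7.57365 − (-16.02200)) = 2.67290 − (-3.58161)/(8.44835) = 3.09685

2.673, 3.097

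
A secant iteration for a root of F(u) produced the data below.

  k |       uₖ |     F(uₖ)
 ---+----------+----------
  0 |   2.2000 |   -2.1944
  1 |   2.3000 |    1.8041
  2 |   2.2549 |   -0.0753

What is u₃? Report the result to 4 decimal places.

u₃ = 2.2549 − (-0.0753)·(2.2549 − 2.3000) / (-0.0753 − 1.8041)
   = 2.2549 − (0.003396)/(-1.879400) = 2.256707

2.2567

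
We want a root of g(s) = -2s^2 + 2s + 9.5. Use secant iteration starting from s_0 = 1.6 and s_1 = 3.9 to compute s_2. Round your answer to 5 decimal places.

g(1.6) = 7.5800000, g(3.9) = -13.1200000
s_2 = 3.9000000 − (-13.1200000)·(3.9000000 − 1.6000000) / (-13.1200000 − 7.5800000) = 3.9000000 − (-30.1760000)/(-20.7000000) = 2.4422222

2.44222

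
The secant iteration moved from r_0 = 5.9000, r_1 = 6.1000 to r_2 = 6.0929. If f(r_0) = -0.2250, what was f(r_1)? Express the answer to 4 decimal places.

0.0083

The secant line through (5.9000, -0.2250) and (6.1000, f(r_1)) crosses zero at r_2 = 6.0929.
So (5.9000, -0.2250), (6.1000, f(r_1)), (6.0929, 0) are collinear:
f(r_1) = -0.2250 · (6.1000 − 6.0929) / (5.9000 − 6.0929) = -0.2250 · (0.007100)/(-0.192900) = 0.008281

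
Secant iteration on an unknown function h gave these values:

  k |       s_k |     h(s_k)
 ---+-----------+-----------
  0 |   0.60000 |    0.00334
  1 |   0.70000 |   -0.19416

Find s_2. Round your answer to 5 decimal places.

0.60169

s_2 = 0.70000 − (-0.19416)·(0.70000 − 0.60000) / (-0.19416 − 0.00334)
   = 0.70000 − (-0.0194160)/(-0.1975000) = 0.6016911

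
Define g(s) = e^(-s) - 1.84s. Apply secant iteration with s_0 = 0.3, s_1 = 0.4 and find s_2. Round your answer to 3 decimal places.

0.374

g(0.3) = 0.18882, g(0.4) = -0.06568
s_2 = 0.40000 − (-0.06568)·(0.40000 − 0.30000) / (-0.06568 − 0.18882) = 0.40000 − (-0.00657)/(-0.25450) = 0.37419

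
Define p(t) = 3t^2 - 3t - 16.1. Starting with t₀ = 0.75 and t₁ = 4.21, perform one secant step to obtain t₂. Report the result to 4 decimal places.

p(0.75) = -16.662500, p(4.21) = 24.442300
t₂ = 4.210000 − 24.442300·(4.210000 − 0.750000) / (24.442300 − (-16.662500)) = 4.210000 − (84.570358)/(41.104800) = 2.152567

2.1526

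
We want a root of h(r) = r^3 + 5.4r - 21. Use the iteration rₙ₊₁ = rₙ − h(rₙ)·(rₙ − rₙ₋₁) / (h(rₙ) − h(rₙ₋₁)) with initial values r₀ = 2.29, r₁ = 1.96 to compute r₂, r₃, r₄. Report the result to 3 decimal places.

2.112, 2.122, 2.121

h(2.29) = 3.37499, h(1.96) = -2.88646
r₂ = 1.96000 − (-2.88646)·(1.96000 − 2.29000) / (-2.88646 − 3.37499) = 1.96000 − (0.95253)/(-6.26145) = 2.11213
h(2.11213) = -0.17215
r₃ = 2.11213 − (-0.17215)·(2.11213 − 1.96000) / (-0.17215 − (-2.88646)) = 2.11213 − (-0.02619)/(2.71431) = 2.12178
h(2.12178) = 0.00967
r₄ = 2.12178 − 0.00967·(2.12178 − 2.11213) / (0.00967 − (-0.17215)) = 2.12178 − (0.00009)/(0.18182) = 2.12126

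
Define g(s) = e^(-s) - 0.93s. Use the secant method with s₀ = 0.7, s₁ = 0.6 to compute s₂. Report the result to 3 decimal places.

g(0.7) = -0.15441, g(0.6) = -0.00919
s₂ = 0.60000 − (-0.00919)·(0.60000 − 0.70000) / (-0.00919 − (-0.15441)) = 0.60000 − (0.00092)/(0.14523) = 0.59367

0.594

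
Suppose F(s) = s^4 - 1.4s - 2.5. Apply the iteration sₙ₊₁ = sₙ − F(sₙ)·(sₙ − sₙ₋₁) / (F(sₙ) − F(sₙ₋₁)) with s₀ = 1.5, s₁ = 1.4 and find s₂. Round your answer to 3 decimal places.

F(1.5) = 0.46250, F(1.4) = -0.61840
s₂ = 1.40000 − (-0.61840)·(1.40000 − 1.50000) / (-0.61840 − 0.46250) = 1.40000 − (0.06184)/(-1.08090) = 1.45721

1.457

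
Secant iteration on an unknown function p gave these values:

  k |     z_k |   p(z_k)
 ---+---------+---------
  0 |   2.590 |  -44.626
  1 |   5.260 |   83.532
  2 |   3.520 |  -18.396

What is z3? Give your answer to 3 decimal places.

3.834

z3 = 3.520 − (-18.396)·(3.520 − 5.260) / (-18.396 − 83.532)
   = 3.520 − (32.00904)/(-101.92800) = 3.83404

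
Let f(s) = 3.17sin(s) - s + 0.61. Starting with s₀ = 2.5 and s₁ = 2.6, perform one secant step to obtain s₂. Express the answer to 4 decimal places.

f(2.5) = 0.007157, f(2.6) = -0.355861
s₂ = 2.600000 − (-0.355861)·(2.600000 − 2.500000) / (-0.355861 − 0.007157) = 2.600000 − (-0.035586)/(-0.363017) = 2.501971

2.5020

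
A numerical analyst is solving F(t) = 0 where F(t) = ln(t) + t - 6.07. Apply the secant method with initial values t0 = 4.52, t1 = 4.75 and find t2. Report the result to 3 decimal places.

4.554

F(4.52) = -0.04149, F(4.75) = 0.23814
t2 = 4.75000 − 0.23814·(4.75000 − 4.52000) / (0.23814 − (-0.04149)) = 4.75000 − (0.05477)/(0.27963) = 4.55412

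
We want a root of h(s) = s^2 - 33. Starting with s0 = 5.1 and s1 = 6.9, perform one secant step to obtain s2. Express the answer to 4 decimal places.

5.6825

h(5.1) = -6.990000, h(6.9) = 14.610000
s2 = 6.900000 − 14.610000·(6.900000 − 5.100000) / (14.610000 − (-6.990000)) = 6.900000 − (26.298000)/(21.600000) = 5.682500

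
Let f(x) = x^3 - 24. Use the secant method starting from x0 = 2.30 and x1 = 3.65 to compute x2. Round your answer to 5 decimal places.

2.73814

f(2.30) = -11.8330000, f(3.65) = 24.6271250
x2 = 3.6500000 − 24.6271250·(3.6500000 − 2.3000000) / (24.6271250 − (-11.8330000)) = 3.6500000 − (33.2466188)/(36.4601250) = 2.7381376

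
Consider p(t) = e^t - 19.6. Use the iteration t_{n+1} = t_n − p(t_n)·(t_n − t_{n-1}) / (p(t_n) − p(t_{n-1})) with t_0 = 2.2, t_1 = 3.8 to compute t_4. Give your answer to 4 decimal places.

2.9935

p(2.2) = -10.574987, p(3.8) = 25.101184
t_2 = 3.800000 − 25.101184·(3.800000 − 2.200000) / (25.101184 − (-10.574987)) = 3.800000 − (40.161895)/(35.676171) = 2.674266
p(2.674266) = -5.098305
t_3 = 2.674266 − (-5.098305)·(2.674266 − 3.800000) / (-5.098305 − 25.101184) = 2.674266 − (5.739338)/(-30.199490) = 2.864313
p(2.864313) = -2.062998
t_4 = 2.864313 − (-2.062998)·(2.864313 − 2.674266) / (-2.062998 − (-5.098305)) = 2.864313 − (-0.392068)/(3.035307) = 2.993482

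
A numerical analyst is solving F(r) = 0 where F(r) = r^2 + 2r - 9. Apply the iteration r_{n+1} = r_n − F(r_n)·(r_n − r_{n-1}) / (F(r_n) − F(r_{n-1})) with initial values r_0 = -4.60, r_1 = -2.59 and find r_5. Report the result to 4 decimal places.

-4.1623

F(-4.60) = 2.960000, F(-2.59) = -7.471900
r_2 = -2.590000 − (-7.471900)·(-2.590000 − (-4.600000)) / (-7.471900 − 2.960000) = -2.590000 − (-15.018519)/(-10.431900) = -4.029672
F(-4.029672) = -0.821085
r_3 = -4.029672 − (-0.821085)·(-4.029672 − (-2.590000)) / (-0.821085 − (-7.471900)) = -4.029672 − (1.182093)/(6.650815) = -4.207409
F(-4.207409) = 0.287473
r_4 = -4.207409 − 0.287473·(-4.207409 − (-4.029672)) / (0.287473 − (-0.821085)) = -4.207409 − (-0.051094)/(1.108558) = -4.161318
F(-4.161318) = -0.006068
r_5 = -4.161318 − (-0.006068)·(-4.161318 − (-4.207409)) / (-0.006068 − 0.287473) = -4.161318 − (-0.000280)/(-0.293540) = -4.162271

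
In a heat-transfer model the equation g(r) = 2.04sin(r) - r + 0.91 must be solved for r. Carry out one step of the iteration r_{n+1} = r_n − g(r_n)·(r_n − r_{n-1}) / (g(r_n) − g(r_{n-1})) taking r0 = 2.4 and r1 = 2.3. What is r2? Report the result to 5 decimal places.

g(2.4) = -0.1120551, g(2.3) = 0.1312386
r2 = 2.3000000 − 0.1312386·(2.3000000 − 2.4000000) / (0.1312386 − (-0.1120551)) = 2.3000000 − (-0.0131239)/(0.2432937) = 2.3539425

2.35394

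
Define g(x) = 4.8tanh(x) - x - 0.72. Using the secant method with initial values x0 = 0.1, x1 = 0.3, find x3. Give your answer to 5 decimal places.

g(0.1) = -0.3415936, g(0.3) = 0.3783005
x2 = 0.3000000 − 0.3783005·(0.3000000 − 0.1000000) / (0.3783005 − (-0.3415936)) = 0.3000000 − (0.0756601)/(0.7198942) = 0.1949011
g(0.1949011) = 0.0089556
x3 = 0.1949011 − 0.0089556·(0.1949011 − 0.3000000) / (0.0089556 − 0.3783005) = 0.1949011 − (-0.0009412)/(-0.3693450) = 0.1923527

0.19235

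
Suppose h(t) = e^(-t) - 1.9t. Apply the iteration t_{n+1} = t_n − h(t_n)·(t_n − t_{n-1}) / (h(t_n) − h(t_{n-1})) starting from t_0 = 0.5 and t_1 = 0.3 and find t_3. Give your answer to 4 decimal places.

h(0.5) = -0.343469, h(0.3) = 0.170818
t_2 = 0.300000 − 0.170818·(0.300000 − 0.500000) / (0.170818 − (-0.343469)) = 0.300000 − (-0.034164)/(0.514288) = 0.366429
h(0.366429) = -0.003010
t_3 = 0.366429 − (-0.003010)·(0.366429 − 0.300000) / (-0.003010 − 0.170818) = 0.366429 − (-0.000200)/(-0.173828) = 0.365279

0.3653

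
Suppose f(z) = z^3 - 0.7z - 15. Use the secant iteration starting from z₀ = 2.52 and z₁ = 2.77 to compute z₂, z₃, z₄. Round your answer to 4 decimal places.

2.5575, 2.5605, 2.5608

f(2.52) = -0.760992, f(2.77) = 4.314933
z₂ = 2.770000 − 4.314933·(2.770000 − 2.520000) / (4.314933 − (-0.760992)) = 2.770000 − (1.078733)/(5.075925) = 2.557480
f(2.557480) = -0.062508
z₃ = 2.557480 − (-0.062508)·(2.557480 − 2.770000) / (-0.062508 − 4.314933) = 2.557480 − (0.013284)/(-4.377441) = 2.560515
f(2.560515) = -0.005015
z₄ = 2.560515 − (-0.005015)·(2.560515 − 2.557480) / (-0.005015 − (-0.062508)) = 2.560515 − (-0.000015)/(0.057493) = 2.560780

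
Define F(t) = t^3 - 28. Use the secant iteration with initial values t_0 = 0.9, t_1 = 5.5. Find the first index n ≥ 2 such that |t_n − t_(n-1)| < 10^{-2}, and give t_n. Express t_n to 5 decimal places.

F(0.9) = -27.2710000, F(5.5) = 138.3750000
t_2 = 5.5000000 − 138.3750000·(4.6000000)/(165.6460000) = 1.6573174;  |Δ| = 3.8426826
F(1.6573174) = -23.4478446
t_3 = 1.6573174 − (-23.4478446)·(-3.8426826)/(-161.8228446) = 2.2141153;  |Δ| = 0.5567979
F(2.2141153) = -17.1457275
t_4 = 2.2141153 − (-17.1457275)·(0.5567979)/(6.3021171) = 3.7289564;  |Δ| = 1.5148410
F(3.7289564) = 23.8515688
t_5 = 3.7289564 − 23.8515688·(1.5148410)/(40.9972962) = 2.8476462;  |Δ| = 0.8813102
F(2.8476462) = -4.9081846
t_6 = 2.8476462 − (-4.9081846)·(-0.8813102)/(-28.7597533) = 2.9980519;  |Δ| = 0.1504058
F(2.9980519) = -1.0525633
t_7 = 2.9980519 − (-1.0525633)·(0.1504058)/(3.8556213) = 3.0391119;  |Δ| = 0.0410599
F(3.0391119) = 0.0698486
t_8 = 3.0391119 − 0.0698486·(0.0410599)/(1.1224118) = 3.0365567;  |Δ| = 0.0025552
|t_8 − t_7| = 0.0025552 < 10^{-2}

n = 8, t_n = 3.03656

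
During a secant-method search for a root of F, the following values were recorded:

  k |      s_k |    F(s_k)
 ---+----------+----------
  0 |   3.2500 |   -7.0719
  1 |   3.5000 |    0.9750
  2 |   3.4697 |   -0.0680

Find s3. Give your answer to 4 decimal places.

3.4717

s3 = 3.4697 − (-0.0680)·(3.4697 − 3.5000) / (-0.0680 − 0.9750)
   = 3.4697 − (0.002060)/(-1.043000) = 3.471675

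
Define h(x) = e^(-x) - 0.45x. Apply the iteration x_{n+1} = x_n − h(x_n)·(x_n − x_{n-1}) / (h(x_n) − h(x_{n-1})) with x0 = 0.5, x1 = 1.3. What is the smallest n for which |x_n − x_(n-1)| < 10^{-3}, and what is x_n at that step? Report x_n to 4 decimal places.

n = 5, x_n = 0.9018

h(0.5) = 0.381531, h(1.3) = -0.312468
x2 = 1.300000 − (-0.312468)·(0.800000)/(-0.693999) = 0.939806;  |Δ| = 0.360194
h(0.939806) = -0.032209
x3 = 0.939806 − (-0.032209)·(-0.360194)/(0.280260) = 0.898410;  |Δ| = 0.041395
h(0.898410) = 0.002932
x4 = 0.898410 − 0.002932·(-0.041395)/(0.035140) = 0.901864;  |Δ| = 0.003454
h(0.901864) = -0.000026
x5 = 0.901864 − (-0.000026)·(0.003454)/(-0.002958) = 0.901833;  |Δ| = 0.000031
|x5 − x4| = 0.000031 < 10^{-3}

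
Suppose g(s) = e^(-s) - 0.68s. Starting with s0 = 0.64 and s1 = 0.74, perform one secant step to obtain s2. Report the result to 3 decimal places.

g(0.64) = 0.09209, g(0.74) = -0.02609
s2 = 0.74000 − (-0.02609)·(0.74000 − 0.64000) / (-0.02609 − 0.09209) = 0.74000 − (-0.00261)/(-0.11818) = 0.71793

0.718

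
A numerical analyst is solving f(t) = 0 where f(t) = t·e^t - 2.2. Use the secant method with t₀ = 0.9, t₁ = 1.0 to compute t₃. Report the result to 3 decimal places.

f(0.9) = 0.01364, f(1.0) = 0.51828
t₂ = 1.00000 − 0.51828·(1.00000 − 0.90000) / (0.51828 − 0.01364) = 1.00000 − (0.05183)/(0.50464) = 0.89730
f(0.89730) = 0.00103
t₃ = 0.89730 − 0.00103·(0.89730 − 1.00000) / (0.00103 − 0.51828) = 0.89730 − (-0.00011)/(-0.51725) = 0.89709

0.897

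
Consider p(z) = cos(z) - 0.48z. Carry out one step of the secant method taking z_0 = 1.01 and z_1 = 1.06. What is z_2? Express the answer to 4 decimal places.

1.0451

p(1.01) = 0.047061, p(1.06) = -0.019928
z_2 = 1.060000 − (-0.019928)·(1.060000 − 1.010000) / (-0.019928 − 0.047061) = 1.060000 − (-0.000996)/(-0.066989) = 1.045126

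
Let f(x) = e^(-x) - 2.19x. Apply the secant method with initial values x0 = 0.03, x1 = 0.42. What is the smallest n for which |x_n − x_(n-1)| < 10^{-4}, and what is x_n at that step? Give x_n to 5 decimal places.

n = 4, x_n = 0.32870

f(0.03) = 0.9047455, f(0.42) = -0.2627532
x2 = 0.4200000 − (-0.2627532)·(0.3900000)/(-1.1674987) = 0.3322280;  |Δ| = 0.0877720
f(0.3322280) = -0.0102555
x3 = 0.3322280 − (-0.0102555)·(-0.0877720)/(0.2524977) = 0.3286630;  |Δ| = 0.0035650
f(0.3286630) = 0.0001136
x4 = 0.3286630 − 0.0001136·(-0.0035650)/(0.0103690) = 0.3287021;  |Δ| = 0.0000390
|x4 − x3| = 0.0000390 < 10^{-4}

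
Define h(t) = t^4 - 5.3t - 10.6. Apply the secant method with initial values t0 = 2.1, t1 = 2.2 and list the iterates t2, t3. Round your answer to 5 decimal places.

h(2.1) = -2.2819000, h(2.2) = 1.1656000
t2 = 2.2000000 − 1.1656000·(2.2000000 − 2.1000000) / (1.1656000 − (-2.2819000)) = 2.2000000 − (0.1165600)/(3.4475000) = 2.1661900
h(2.1661900) = -0.0623855
t3 = 2.1661900 − (-0.0623855)·(2.1661900 − 2.2000000) / (-0.0623855 − 1.1656000) = 2.1661900 − (0.0021093)/(-1.2279855) = 2.1679076

2.16619, 2.16791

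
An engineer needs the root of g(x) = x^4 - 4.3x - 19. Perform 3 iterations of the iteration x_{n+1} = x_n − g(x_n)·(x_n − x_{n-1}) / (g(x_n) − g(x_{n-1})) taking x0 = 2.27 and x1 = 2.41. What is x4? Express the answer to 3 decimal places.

2.320

g(2.27) = -2.20862, g(2.41) = 4.37103
x2 = 2.41000 − 4.37103·(2.41000 − 2.27000) / (4.37103 − (-2.20862)) = 2.41000 − (0.61194)/(6.57965) = 2.31699
g(2.31699) = -0.14268
x3 = 2.31699 − (-0.14268)·(2.31699 − 2.41000) / (-0.14268 − 4.37103) = 2.31699 − (0.01327)/(-4.51370) = 2.31993
g(2.31993) = -0.00877
x4 = 2.31993 − (-0.00877)·(2.31993 − 2.31699) / (-0.00877 − (-0.14268)) = 2.31993 − (-0.00003)/(0.13391) = 2.32013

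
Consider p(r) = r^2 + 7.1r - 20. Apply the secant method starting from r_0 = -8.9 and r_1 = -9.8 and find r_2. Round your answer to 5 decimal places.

p(-8.9) = -3.9800000, p(-9.8) = 6.4600000
r_2 = -9.8000000 − 6.4600000·(-9.8000000 − (-8.9000000)) / (6.4600000 − (-3.9800000)) = -9.8000000 − (-5.8140000)/(10.4400000) = -9.2431034

-9.24310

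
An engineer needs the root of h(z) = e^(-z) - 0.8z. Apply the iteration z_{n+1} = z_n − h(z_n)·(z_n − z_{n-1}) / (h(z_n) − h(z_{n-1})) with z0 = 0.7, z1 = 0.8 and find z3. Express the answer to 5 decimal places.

h(0.7) = -0.0634147, h(0.8) = -0.1906710
z2 = 0.8000000 − (-0.1906710)·(0.8000000 − 0.7000000) / (-0.1906710 − (-0.0634147)) = 0.8000000 − (-0.0190671)/(-0.1272563) = 0.6501678
h(0.6501678) = 0.0018240
z3 = 0.6501678 − 0.0018240·(0.6501678 − 0.8000000) / (0.0018240 − (-0.1906710)) = 0.6501678 − (-0.0002733)/(0.1924950) = 0.6515875

0.65159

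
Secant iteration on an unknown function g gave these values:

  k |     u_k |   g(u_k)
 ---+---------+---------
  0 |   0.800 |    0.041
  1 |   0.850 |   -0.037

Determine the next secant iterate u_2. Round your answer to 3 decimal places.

u_2 = 0.850 − (-0.037)·(0.850 − 0.800) / (-0.037 − 0.041)
   = 0.850 − (-0.00185)/(-0.07800) = 0.82628

0.826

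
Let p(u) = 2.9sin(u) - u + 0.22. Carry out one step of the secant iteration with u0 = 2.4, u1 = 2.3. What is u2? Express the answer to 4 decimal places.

2.3272

p(2.4) = -0.221157, p(2.3) = 0.082545
u2 = 2.300000 − 0.082545·(2.300000 − 2.400000) / (0.082545 − (-0.221157)) = 2.300000 − (-0.008255)/(0.303702) = 2.327180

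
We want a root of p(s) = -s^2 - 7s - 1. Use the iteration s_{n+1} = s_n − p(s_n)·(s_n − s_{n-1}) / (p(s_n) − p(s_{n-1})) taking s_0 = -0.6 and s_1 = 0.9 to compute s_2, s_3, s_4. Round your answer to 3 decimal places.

p(-0.6) = 2.84000, p(0.9) = -8.11000
s_2 = 0.90000 − (-8.11000)·(0.90000 − (-0.60000)) / (-8.11000 − 2.84000) = 0.90000 − (-12.16500)/(-10.95000) = -0.21096
p(-0.21096) = 0.43221
s_3 = -0.21096 − 0.43221·(-0.21096 − 0.90000) / (0.43221 − (-8.11000)) = -0.21096 − (-0.48017)/(8.54221) = -0.15475
p(-0.15475) = 0.05929
s_4 = -0.15475 − 0.05929·(-0.15475 − (-0.21096)) / (0.05929 − 0.43221) = -0.15475 − (0.00333)/(-0.37292) = -0.14581

-0.211, -0.155, -0.146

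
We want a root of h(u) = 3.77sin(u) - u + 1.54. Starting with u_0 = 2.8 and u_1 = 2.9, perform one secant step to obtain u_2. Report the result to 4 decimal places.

h(2.8) = 0.002905, h(2.9) = -0.458030
u_2 = 2.900000 − (-0.458030)·(2.900000 − 2.800000) / (-0.458030 − 0.002905) = 2.900000 − (-0.045803)/(-0.460935) = 2.800630

2.8006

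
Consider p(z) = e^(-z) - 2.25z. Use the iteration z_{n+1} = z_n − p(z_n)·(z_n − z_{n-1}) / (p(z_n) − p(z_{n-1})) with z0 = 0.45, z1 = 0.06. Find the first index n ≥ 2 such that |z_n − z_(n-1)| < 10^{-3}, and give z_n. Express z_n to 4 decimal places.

p(0.45) = -0.374872, p(0.06) = 0.806765
z2 = 0.060000 − 0.806765·(-0.390000)/(1.181636) = 0.326273;  |Δ| = 0.266273
p(0.326273) = -0.012507
z3 = 0.326273 − (-0.012507)·(0.266273)/(-0.819271) = 0.322208;  |Δ| = 0.004065
p(0.322208) = -0.000422
z4 = 0.322208 − (-0.000422)·(-0.004065)/(0.012085) = 0.322067;  |Δ| = 0.000142
|z4 − z3| = 0.000142 < 10^{-3}

n = 4, z_n = 0.3221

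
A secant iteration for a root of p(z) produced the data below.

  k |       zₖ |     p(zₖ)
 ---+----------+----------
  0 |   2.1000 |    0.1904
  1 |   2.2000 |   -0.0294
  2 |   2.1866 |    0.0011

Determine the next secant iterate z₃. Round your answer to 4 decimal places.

z₃ = 2.1866 − 0.0011·(2.1866 − 2.2000) / (0.0011 − (-0.0294))
   = 2.1866 − (-0.000015)/(0.030500) = 2.187083

2.1871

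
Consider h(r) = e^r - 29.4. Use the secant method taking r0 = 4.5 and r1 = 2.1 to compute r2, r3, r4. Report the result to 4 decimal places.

2.7226, 3.9742, 3.1898

h(4.5) = 60.617131, h(2.1) = -21.233830
r2 = 2.100000 − (-21.233830)·(2.100000 − 4.500000) / (-21.233830 − 60.617131) = 2.100000 − (50.961192)/(-81.850961) = 2.722610
h(2.722610) = -14.180012
r3 = 2.722610 − (-14.180012)·(2.722610 − 2.100000) / (-14.180012 − (-21.233830)) = 2.722610 − (-8.828611)/(7.053818) = 3.974217
h(3.974217) = 23.808437
r4 = 3.974217 − 23.808437·(3.974217 − 2.722610) / (23.808437 − (-14.180012)) = 3.974217 − (29.798816)/(37.988449) = 3.189799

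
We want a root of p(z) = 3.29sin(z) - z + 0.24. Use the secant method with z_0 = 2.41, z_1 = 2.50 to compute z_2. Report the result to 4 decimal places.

p(2.41) = 0.027903, p(2.50) = -0.291027
z_2 = 2.500000 − (-0.291027)·(2.500000 − 2.410000) / (-0.291027 − 0.027903) = 2.500000 − (-0.026192)/(-0.318930) = 2.417874

2.4179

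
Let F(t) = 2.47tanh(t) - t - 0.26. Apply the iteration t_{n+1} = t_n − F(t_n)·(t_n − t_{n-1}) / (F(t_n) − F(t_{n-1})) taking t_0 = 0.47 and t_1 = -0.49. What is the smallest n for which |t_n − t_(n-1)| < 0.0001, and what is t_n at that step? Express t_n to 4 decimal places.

n = 5, t_n = 0.1801

F(0.47) = 0.352352, F(-0.49) = -0.891915
t_2 = -0.490000 − (-0.891915)·(-0.960000)/(-1.244267) = 0.198147;  |Δ| = 0.688147
F(0.198147) = 0.024969
t_3 = 0.198147 − 0.024969·(0.688147)/(0.916884) = 0.179406;  |Δ| = 0.018740
F(0.179406) = -0.000966
t_4 = 0.179406 − (-0.000966)·(-0.018740)/(-0.025936) = 0.180105;  |Δ| = 0.000698
F(0.180105) = 0.000006
t_5 = 0.180105 − 0.000006·(0.000698)/(0.000972) = 0.180101;  |Δ| = 0.000004
|t_5 − t_4| = 0.000004 < 0.0001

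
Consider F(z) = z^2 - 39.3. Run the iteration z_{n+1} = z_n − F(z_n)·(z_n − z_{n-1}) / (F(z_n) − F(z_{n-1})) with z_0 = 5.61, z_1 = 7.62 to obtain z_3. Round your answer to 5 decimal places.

6.26239

F(5.61) = -7.8279000, F(7.62) = 18.7644000
z_2 = 7.6200000 − 18.7644000·(7.6200000 − 5.6100000) / (18.7644000 − (-7.8279000)) = 7.6200000 − (37.7164440)/(26.5923000) = 6.2016780
F(6.2016780) = -0.8391899
z_3 = 6.2016780 − (-0.8391899)·(6.2016780 − 7.6200000) / (-0.8391899 − 18.7644000) = 6.2016780 − (1.1902415)/(-19.6035899) = 6.2623935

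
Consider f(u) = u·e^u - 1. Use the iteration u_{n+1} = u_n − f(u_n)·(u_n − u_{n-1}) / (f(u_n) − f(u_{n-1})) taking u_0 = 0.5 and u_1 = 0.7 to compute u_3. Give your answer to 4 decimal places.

0.5664

f(0.5) = -0.175639, f(0.7) = 0.409627
u_2 = 0.700000 − 0.409627·(0.700000 − 0.500000) / (0.409627 − (-0.175639)) = 0.700000 − (0.081925)/(0.585266) = 0.560020
f(0.560020) = -0.019568
u_3 = 0.560020 − (-0.019568)·(0.560020 − 0.700000) / (-0.019568 − 0.409627) = 0.560020 − (0.002739)/(-0.429195) = 0.566402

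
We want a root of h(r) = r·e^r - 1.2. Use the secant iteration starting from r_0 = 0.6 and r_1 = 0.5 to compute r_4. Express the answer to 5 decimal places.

0.63556

h(0.6) = -0.1067287, h(0.5) = -0.3756394
r_2 = 0.5000000 − (-0.3756394)·(0.5000000 − 0.6000000) / (-0.3756394 − (-0.1067287)) = 0.5000000 − (0.0375639)/(-0.2689106) = 0.6396893
h(0.6396893) = 0.0127816
r_3 = 0.6396893 − 0.0127816·(0.6396893 − 0.5000000) / (0.0127816 − (-0.3756394)) = 0.6396893 − (0.0017855)/(0.3884210) = 0.6350926
h(0.6350926) = -0.0014553
r_4 = 0.6350926 − (-0.0014553)·(0.6350926 − 0.6396893) / (-0.0014553 − 0.0127816) = 0.6350926 − (0.0000067)/(-0.0142369) = 0.6355625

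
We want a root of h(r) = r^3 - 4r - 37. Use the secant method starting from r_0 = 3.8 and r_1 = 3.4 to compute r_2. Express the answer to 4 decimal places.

h(3.8) = 2.672000, h(3.4) = -11.296000
r_2 = 3.400000 − (-11.296000)·(3.400000 − 3.800000) / (-11.296000 − 2.672000) = 3.400000 − (4.518400)/(-13.968000) = 3.723482

3.7235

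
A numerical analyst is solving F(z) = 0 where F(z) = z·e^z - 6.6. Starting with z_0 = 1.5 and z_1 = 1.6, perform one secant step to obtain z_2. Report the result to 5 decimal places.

1.48981

F(1.5) = 0.1225336, F(1.6) = 1.3248519
z_2 = 1.6000000 − 1.3248519·(1.6000000 − 1.5000000) / (1.3248519 − 0.1225336) = 1.6000000 − (0.1324852)/(1.2023183) = 1.4898086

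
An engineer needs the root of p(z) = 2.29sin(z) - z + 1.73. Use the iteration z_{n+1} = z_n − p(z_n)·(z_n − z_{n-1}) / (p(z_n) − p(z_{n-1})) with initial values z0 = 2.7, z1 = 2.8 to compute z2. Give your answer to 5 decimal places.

2.70279

p(2.7) = 0.0086999, p(2.8) = -0.3028771
z2 = 2.8000000 − (-0.3028771)·(2.8000000 − 2.7000000) / (-0.3028771 − 0.0086999) = 2.8000000 − (-0.0302877)/(-0.3115771) = 2.7027922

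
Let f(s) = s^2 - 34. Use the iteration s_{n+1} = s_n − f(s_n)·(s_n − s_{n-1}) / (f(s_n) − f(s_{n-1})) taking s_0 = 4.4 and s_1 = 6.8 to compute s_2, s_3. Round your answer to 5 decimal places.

f(4.4) = -14.6400000, f(6.8) = 12.2400000
s_2 = 6.8000000 − 12.2400000·(6.8000000 − 4.4000000) / (12.2400000 − (-14.6400000)) = 6.8000000 − (29.3760000)/(26.8800000) = 5.7071429
f(5.7071429) = -1.4285204
s_3 = 5.7071429 − (-1.4285204)·(5.7071429 − 6.8000000) / (-1.4285204 − 12.2400000) = 5.7071429 − (1.5611687)/(-13.6685204) = 5.8213592

5.70714, 5.82136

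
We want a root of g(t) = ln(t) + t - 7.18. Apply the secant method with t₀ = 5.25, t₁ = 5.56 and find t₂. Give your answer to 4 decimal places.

g(5.25) = -0.271772, g(5.56) = 0.095598
t₂ = 5.560000 − 0.095598·(5.560000 − 5.250000) / (0.095598 − (-0.271772)) = 5.560000 − (0.029635)/(0.367370) = 5.479331

5.4793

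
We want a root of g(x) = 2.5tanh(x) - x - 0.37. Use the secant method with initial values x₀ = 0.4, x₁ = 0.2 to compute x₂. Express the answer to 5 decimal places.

g(0.4) = 0.1798724, g(0.2) = -0.0765617
x₂ = 0.2000000 − (-0.0765617)·(0.2000000 − 0.4000000) / (-0.0765617 − 0.1798724) = 0.2000000 − (0.0153123)/(-0.2564341) = 0.2597126

0.25971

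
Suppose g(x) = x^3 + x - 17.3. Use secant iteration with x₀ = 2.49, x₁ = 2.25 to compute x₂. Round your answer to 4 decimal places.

2.4548

g(2.49) = 0.628249, g(2.25) = -3.659375
x₂ = 2.250000 − (-3.659375)·(2.250000 − 2.490000) / (-3.659375 − 0.628249) = 2.250000 − (0.878250)/(-4.287624) = 2.454834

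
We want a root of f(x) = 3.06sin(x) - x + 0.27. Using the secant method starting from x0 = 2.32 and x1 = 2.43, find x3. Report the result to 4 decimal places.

f(2.32) = 0.190628, f(2.43) = -0.161695
x2 = 2.430000 − (-0.161695)·(2.430000 − 2.320000) / (-0.161695 − 0.190628) = 2.430000 − (-0.017786)/(-0.352324) = 2.379517
f(2.379517) = 0.003183
x3 = 2.379517 − 0.003183·(2.379517 − 2.430000) / (0.003183 − (-0.161695)) = 2.379517 − (-0.000161)/(0.164878) = 2.380491

2.3805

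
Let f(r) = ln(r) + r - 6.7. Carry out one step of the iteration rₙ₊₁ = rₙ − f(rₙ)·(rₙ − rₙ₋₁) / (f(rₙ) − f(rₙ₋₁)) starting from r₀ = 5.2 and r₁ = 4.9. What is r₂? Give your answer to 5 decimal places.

5.07592

f(5.2) = 0.1486586, f(4.9) = -0.2107648
r₂ = 4.9000000 − (-0.2107648)·(4.9000000 − 5.2000000) / (-0.2107648 − 0.1486586) = 4.9000000 − (0.0632294)/(-0.3594234) = 5.0759191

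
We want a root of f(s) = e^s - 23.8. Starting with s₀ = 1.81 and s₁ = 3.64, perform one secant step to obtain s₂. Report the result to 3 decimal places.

f(1.81) = -17.68955, f(3.64) = 14.29184
s₂ = 3.64000 − 14.29184·(3.64000 − 1.81000) / (14.29184 − (-17.68955)) = 3.64000 − (26.15406)/(31.98139) = 2.82221

2.822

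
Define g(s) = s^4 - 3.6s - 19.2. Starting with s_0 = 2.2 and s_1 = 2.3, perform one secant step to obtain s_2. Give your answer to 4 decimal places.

2.2880

g(2.2) = -3.694400, g(2.3) = 0.504100
s_2 = 2.300000 − 0.504100·(2.300000 − 2.200000) / (0.504100 − (-3.694400)) = 2.300000 − (0.050410)/(4.198500) = 2.287993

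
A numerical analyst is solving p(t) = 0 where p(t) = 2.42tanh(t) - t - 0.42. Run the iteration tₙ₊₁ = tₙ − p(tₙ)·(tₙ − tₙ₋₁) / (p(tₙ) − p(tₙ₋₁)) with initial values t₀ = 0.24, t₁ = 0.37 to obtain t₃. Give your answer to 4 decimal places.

0.3124

p(0.24) = -0.090100, p(0.37) = 0.066660
t₂ = 0.370000 − 0.066660·(0.370000 − 0.240000) / (0.066660 − (-0.090100)) = 0.370000 − (0.008666)/(0.156760) = 0.314719
p(0.314719) = 0.002714
t₃ = 0.314719 − 0.002714·(0.314719 − 0.370000) / (0.002714 − 0.066660) = 0.314719 − (-0.000150)/(-0.063946) = 0.312373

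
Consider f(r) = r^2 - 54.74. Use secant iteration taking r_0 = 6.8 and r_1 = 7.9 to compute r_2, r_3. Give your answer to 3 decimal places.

f(6.8) = -8.50000, f(7.9) = 7.67000
r_2 = 7.90000 − 7.67000·(7.90000 − 6.80000) / (7.67000 − (-8.50000)) = 7.90000 − (8.43700)/(16.17000) = 7.37823
f(7.37823) = -0.30170
r_3 = 7.37823 − (-0.30170)·(7.37823 − 7.90000) / (-0.30170 − 7.67000) = 7.37823 − (0.15742)/(-7.97170) = 7.39798

7.378, 7.398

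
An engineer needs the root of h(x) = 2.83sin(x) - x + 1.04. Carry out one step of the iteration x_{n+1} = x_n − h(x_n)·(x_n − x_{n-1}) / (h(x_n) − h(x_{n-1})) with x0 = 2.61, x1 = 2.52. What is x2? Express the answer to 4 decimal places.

h(2.61) = -0.135454, h(2.52) = 0.167996
x2 = 2.520000 − 0.167996·(2.520000 − 2.610000) / (0.167996 − (-0.135454)) = 2.520000 − (-0.015120)/(0.303449) = 2.569826

2.5698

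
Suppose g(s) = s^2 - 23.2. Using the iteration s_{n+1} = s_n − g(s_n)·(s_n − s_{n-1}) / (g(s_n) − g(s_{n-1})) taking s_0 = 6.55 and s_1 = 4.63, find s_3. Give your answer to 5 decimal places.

4.81721

g(6.55) = 19.7025000, g(4.63) = -1.7631000
s_2 = 4.6300000 − (-1.7631000)·(4.6300000 − 6.5500000) / (-1.7631000 − 19.7025000) = 4.6300000 − (3.3851520)/(-21.4656000) = 4.7877013
g(4.7877013) = -0.2779167
s_3 = 4.7877013 − (-0.2779167)·(4.7877013 − 4.6300000) / (-0.2779167 − (-1.7631000)) = 4.7877013 − (-0.0438278)/(1.4851833) = 4.8172113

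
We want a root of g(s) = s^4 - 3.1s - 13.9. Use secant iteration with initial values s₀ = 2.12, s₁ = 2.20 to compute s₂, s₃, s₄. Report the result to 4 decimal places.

g(2.12) = -0.272369, g(2.20) = 2.705600
s₂ = 2.200000 − 2.705600·(2.200000 − 2.120000) / (2.705600 − (-0.272369)) = 2.200000 − (0.216448)/(2.977969) = 2.127317
g(2.127317) = -0.014739
s₃ = 2.127317 − (-0.014739)·(2.127317 − 2.200000) / (-0.014739 − 2.705600) = 2.127317 − (0.001071)/(-2.720339) = 2.127711
g(2.127711) = -0.000791
s₄ = 2.127711 − (-0.000791)·(2.127711 − 2.127317) / (-0.000791 − (-0.014739)) = 2.127711 − (0.000000)/(0.013948) = 2.127733

2.1273, 2.1277, 2.1277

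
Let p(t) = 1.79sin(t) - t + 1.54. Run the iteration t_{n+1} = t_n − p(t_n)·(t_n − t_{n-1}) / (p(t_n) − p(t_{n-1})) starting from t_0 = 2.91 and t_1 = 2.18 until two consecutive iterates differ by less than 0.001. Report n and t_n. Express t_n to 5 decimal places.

p(2.91) = -0.9591450, p(2.18) = 0.8279861
t_2 = 2.1800000 − 0.8279861·(-0.7300000)/(1.7871310) = 2.5182124;  |Δ| = 0.3382124
p(2.5182124) = 0.0667592
t_3 = 2.5182124 − 0.0667592·(0.3382124)/(-0.7612269) = 2.5478734;  |Δ| = 0.0296610
p(2.5478734) = -0.0064621
t_4 = 2.5478734 − (-0.0064621)·(0.0296610)/(-0.0732213) = 2.5452557;  |Δ| = 0.0026177
p(2.5452557) = 0.0000360
t_5 = 2.5452557 − 0.0000360·(-0.0026177)/(0.0064981) = 2.5452702;  |Δ| = 0.0000145
|t_5 − t_4| = 0.0000145 < 0.001

n = 5, t_n = 2.54527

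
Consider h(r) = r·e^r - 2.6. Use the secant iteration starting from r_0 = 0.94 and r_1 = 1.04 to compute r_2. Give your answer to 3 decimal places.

0.976

h(0.94) = -0.19362, h(1.04) = 0.34239
r_2 = 1.04000 − 0.34239·(1.04000 − 0.94000) / (0.34239 − (-0.19362)) = 1.04000 − (0.03424)/(0.53600) = 0.97612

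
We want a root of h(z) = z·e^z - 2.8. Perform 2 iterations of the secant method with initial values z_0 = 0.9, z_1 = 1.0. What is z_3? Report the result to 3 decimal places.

1.015

h(0.9) = -0.58636, h(1.0) = -0.08172
z_2 = 1.00000 − (-0.08172)·(1.00000 − 0.90000) / (-0.08172 − (-0.58636)) = 1.00000 − (-0.00817)/(0.50464) = 1.01619
h(1.01619) = 0.00740
z_3 = 1.01619 − 0.00740·(1.01619 − 1.00000) / (0.00740 − (-0.08172)) = 1.01619 − (0.00012)/(0.08911) = 1.01485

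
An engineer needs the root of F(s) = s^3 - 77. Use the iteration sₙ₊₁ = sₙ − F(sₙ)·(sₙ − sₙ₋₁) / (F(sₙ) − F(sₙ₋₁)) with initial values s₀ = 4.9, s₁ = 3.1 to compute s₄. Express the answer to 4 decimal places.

4.2515

F(4.9) = 40.649000, F(3.1) = -47.209000
s₂ = 3.100000 − (-47.209000)·(3.100000 − 4.900000) / (-47.209000 − 40.649000) = 3.100000 − (84.976200)/(-87.858000) = 4.067199
F(4.067199) = -9.719939
s₃ = 4.067199 − (-9.719939)·(4.067199 − 3.100000) / (-9.719939 − (-47.209000)) = 4.067199 − (-9.401119)/(37.489061) = 4.317969
F(4.317969) = 3.507911
s₄ = 4.317969 − 3.507911·(4.317969 − 4.067199) / (3.507911 − (-9.719939)) = 4.317969 − (0.879678)/(13.227850) = 4.251467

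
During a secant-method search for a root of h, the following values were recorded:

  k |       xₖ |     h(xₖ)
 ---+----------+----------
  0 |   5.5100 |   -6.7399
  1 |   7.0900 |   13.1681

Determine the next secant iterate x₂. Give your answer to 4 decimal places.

6.0449

x₂ = 7.0900 − 13.1681·(7.0900 − 5.5100) / (13.1681 − (-6.7399))
   = 7.0900 − (20.805598)/(19.908000) = 6.044913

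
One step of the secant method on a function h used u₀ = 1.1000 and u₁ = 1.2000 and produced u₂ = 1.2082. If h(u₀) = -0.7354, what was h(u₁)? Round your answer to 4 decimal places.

-0.0557

The secant line through (1.1000, -0.7354) and (1.2000, h(u₁)) crosses zero at u₂ = 1.2082.
So (1.1000, -0.7354), (1.2000, h(u₁)), (1.2082, 0) are collinear:
h(u₁) = -0.7354 · (1.2000 − 1.2082) / (1.1000 − 1.2082) = -0.7354 · (-0.008200)/(-0.108200) = -0.055733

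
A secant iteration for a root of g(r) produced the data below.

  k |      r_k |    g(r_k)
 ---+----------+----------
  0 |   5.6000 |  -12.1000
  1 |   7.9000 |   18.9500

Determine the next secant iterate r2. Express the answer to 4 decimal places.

6.4963

r2 = 7.9000 − 18.9500·(7.9000 − 5.6000) / (18.9500 − (-12.1000))
   = 7.9000 − (43.585000)/(31.050000) = 6.496296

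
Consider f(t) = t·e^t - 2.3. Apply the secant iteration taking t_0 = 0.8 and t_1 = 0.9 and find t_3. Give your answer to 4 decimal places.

0.9182

f(0.8) = -0.519567, f(0.9) = -0.086357
t_2 = 0.900000 − (-0.086357)·(0.900000 − 0.800000) / (-0.086357 − (-0.519567)) = 0.900000 − (-0.008636)/(0.433210) = 0.919934
f(0.919934) = 0.008230
t_3 = 0.919934 − 0.008230·(0.919934 − 0.900000) / (0.008230 − (-0.086357)) = 0.919934 − (0.000164)/(0.094588) = 0.918200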